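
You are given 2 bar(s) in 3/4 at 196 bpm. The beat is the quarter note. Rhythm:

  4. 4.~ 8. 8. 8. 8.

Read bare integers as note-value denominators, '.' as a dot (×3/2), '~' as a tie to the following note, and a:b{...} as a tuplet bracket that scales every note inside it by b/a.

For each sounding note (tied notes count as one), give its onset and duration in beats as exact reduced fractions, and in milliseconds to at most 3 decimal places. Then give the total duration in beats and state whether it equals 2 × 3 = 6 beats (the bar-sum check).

1) 0.0ms=0b +459.184ms=3/2b
2) 459.184ms=3/2b +688.776ms=9/4b
3) 1147.959ms=15/4b +229.592ms=3/4b
4) 1377.551ms=9/2b +229.592ms=3/4b
5) 1607.143ms=21/4b +229.592ms=3/4b
Σ=6b of 6 (196bpm 3/4) — PASS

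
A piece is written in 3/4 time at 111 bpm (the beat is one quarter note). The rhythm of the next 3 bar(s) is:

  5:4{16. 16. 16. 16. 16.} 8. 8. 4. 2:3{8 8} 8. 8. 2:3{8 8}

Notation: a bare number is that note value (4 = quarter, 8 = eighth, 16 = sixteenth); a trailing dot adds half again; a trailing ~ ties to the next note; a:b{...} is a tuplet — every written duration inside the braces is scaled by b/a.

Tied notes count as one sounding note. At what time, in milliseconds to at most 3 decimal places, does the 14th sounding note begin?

note 14 onset = 33/4b = 4459.459ms

1. 0.0ms @ 0 + 162.162ms (3/10)
2. 162.162ms @ 3/10 + 162.162ms (3/10)
3. 324.324ms @ 3/5 + 162.162ms (3/10)
4. 486.486ms @ 9/10 + 162.162ms (3/10)
5. 648.649ms @ 6/5 + 162.162ms (3/10)
6. 810.811ms @ 3/2 + 405.405ms (3/4)
7. 1216.216ms @ 9/4 + 405.405ms (3/4)
8. 1621.622ms @ 3 + 810.811ms (3/2)
9. 2432.432ms @ 9/2 + 405.405ms (3/4)
10. 2837.838ms @ 21/4 + 405.405ms (3/4)
11. 3243.243ms @ 6 + 405.405ms (3/4)
12. 3648.649ms @ 27/4 + 405.405ms (3/4)
13. 4054.054ms @ 15/2 + 405.405ms (3/4)
14. 4459.459ms @ 33/4 + 405.405ms (3/4)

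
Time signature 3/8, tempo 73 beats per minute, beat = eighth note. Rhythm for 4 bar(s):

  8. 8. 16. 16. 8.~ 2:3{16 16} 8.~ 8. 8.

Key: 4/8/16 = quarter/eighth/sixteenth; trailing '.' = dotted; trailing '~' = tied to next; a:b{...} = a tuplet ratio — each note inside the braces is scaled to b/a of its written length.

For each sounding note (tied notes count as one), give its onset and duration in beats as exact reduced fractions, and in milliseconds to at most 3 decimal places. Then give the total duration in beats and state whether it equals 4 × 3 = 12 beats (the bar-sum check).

1) 0.0ms=0b +1232.877ms=3/2b
2) 1232.877ms=3/2b +1232.877ms=3/2b
3) 2465.753ms=3b +616.438ms=3/4b
4) 3082.192ms=15/4b +616.438ms=3/4b
5) 3698.63ms=9/2b +1849.315ms=9/4b
6) 5547.945ms=27/4b +616.438ms=3/4b
7) 6164.384ms=15/2b +2465.753ms=3b
8) 8630.137ms=21/2b +1232.877ms=3/2b
Σ=12b of 12 (73bpm 3/8) — PASS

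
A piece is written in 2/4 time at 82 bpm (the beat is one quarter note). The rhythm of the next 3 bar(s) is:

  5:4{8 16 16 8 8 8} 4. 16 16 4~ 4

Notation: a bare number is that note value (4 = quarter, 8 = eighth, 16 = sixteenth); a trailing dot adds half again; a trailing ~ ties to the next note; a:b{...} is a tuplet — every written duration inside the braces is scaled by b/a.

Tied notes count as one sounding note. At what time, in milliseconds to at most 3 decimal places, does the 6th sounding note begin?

1. 0.0ms @ 0 + 292.683ms (2/5)
2. 292.683ms @ 2/5 + 146.341ms (1/5)
3. 439.024ms @ 3/5 + 146.341ms (1/5)
4. 585.366ms @ 4/5 + 292.683ms (2/5)
5. 878.049ms @ 6/5 + 292.683ms (2/5)
6. 1170.732ms @ 8/5 + 292.683ms (2/5)
7. 1463.415ms @ 2 + 1097.561ms (3/2)
8. 2560.976ms @ 7/2 + 182.927ms (1/4)
9. 2743.902ms @ 15/4 + 182.927ms (1/4)
10. 2926.829ms @ 4 + 1463.415ms (2)

note 6 onset = 8/5b = 1170.732ms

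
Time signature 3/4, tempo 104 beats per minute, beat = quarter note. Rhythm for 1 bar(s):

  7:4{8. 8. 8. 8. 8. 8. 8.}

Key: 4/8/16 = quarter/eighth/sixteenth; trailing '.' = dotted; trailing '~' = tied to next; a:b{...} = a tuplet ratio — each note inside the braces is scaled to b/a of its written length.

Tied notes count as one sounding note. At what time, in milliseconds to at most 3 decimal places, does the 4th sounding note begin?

1. 0.0ms @ 0 + 247.253ms (3/7)
2. 247.253ms @ 3/7 + 247.253ms (3/7)
3. 494.505ms @ 6/7 + 247.253ms (3/7)
4. 741.758ms @ 9/7 + 247.253ms (3/7)
5. 989.011ms @ 12/7 + 247.253ms (3/7)
6. 1236.264ms @ 15/7 + 247.253ms (3/7)
7. 1483.516ms @ 18/7 + 247.253ms (3/7)

note 4 onset = 9/7b = 741.758ms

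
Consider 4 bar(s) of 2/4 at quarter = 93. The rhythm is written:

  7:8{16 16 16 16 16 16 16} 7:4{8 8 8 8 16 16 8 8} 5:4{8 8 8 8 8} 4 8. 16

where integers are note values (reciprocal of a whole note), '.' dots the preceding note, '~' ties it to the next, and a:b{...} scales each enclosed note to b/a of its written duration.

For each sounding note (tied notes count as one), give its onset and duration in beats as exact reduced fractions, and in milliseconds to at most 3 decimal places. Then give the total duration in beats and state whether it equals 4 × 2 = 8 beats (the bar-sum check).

1) 0.0ms=0b +184.332ms=2/7b
2) 184.332ms=2/7b +184.332ms=2/7b
3) 368.664ms=4/7b +184.332ms=2/7b
4) 552.995ms=6/7b +184.332ms=2/7b
5) 737.327ms=8/7b +184.332ms=2/7b
6) 921.659ms=10/7b +184.332ms=2/7b
7) 1105.991ms=12/7b +184.332ms=2/7b
8) 1290.323ms=2b +184.332ms=2/7b
9) 1474.654ms=16/7b +184.332ms=2/7b
10) 1658.986ms=18/7b +184.332ms=2/7b
11) 1843.318ms=20/7b +184.332ms=2/7b
12) 2027.65ms=22/7b +92.166ms=1/7b
13) 2119.816ms=23/7b +92.166ms=1/7b
14) 2211.982ms=24/7b +184.332ms=2/7b
15) 2396.313ms=26/7b +184.332ms=2/7b
16) 2580.645ms=4b +258.065ms=2/5b
17) 2838.71ms=22/5b +258.065ms=2/5b
18) 3096.774ms=24/5b +258.065ms=2/5b
19) 3354.839ms=26/5b +258.065ms=2/5b
20) 3612.903ms=28/5b +258.065ms=2/5b
21) 3870.968ms=6b +645.161ms=1b
22) 4516.129ms=7b +483.871ms=3/4b
23) 5000.0ms=31/4b +161.29ms=1/4b
Σ=8b of 8 (93bpm 2/4) — PASS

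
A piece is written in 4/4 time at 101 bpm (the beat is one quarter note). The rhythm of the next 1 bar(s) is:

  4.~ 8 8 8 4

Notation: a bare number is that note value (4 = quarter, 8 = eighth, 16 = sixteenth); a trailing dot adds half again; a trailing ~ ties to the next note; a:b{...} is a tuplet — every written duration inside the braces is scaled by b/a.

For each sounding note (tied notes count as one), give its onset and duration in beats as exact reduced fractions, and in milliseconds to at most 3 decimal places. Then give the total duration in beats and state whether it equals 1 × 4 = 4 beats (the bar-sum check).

1) 0.0ms=0b +1188.119ms=2b
2) 1188.119ms=2b +297.03ms=1/2b
3) 1485.149ms=5/2b +297.03ms=1/2b
4) 1782.178ms=3b +594.059ms=1b
Σ=4b of 4 (101bpm 4/4) — PASS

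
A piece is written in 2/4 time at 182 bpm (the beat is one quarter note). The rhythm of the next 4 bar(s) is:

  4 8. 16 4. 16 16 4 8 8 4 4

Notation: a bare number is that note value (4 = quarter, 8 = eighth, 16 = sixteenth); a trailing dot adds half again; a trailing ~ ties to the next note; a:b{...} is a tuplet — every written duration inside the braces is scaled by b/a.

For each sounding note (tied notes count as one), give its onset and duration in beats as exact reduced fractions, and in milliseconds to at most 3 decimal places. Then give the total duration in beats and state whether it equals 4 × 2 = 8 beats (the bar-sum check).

1) 0.0ms=0b +329.67ms=1b
2) 329.67ms=1b +247.253ms=3/4b
3) 576.923ms=7/4b +82.418ms=1/4b
4) 659.341ms=2b +494.505ms=3/2b
5) 1153.846ms=7/2b +82.418ms=1/4b
6) 1236.264ms=15/4b +82.418ms=1/4b
7) 1318.681ms=4b +329.67ms=1b
8) 1648.352ms=5b +164.835ms=1/2b
9) 1813.187ms=11/2b +164.835ms=1/2b
10) 1978.022ms=6b +329.67ms=1b
11) 2307.692ms=7b +329.67ms=1b
Σ=8b of 8 (182bpm 2/4) — PASS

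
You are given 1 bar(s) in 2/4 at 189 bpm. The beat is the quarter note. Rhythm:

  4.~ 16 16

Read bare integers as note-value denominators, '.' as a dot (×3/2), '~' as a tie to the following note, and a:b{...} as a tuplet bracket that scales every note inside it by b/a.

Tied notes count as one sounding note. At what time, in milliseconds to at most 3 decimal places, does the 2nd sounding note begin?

1. 0.0ms @ 0 + 555.556ms (7/4)
2. 555.556ms @ 7/4 + 79.365ms (1/4)

note 2 onset = 7/4b = 555.556ms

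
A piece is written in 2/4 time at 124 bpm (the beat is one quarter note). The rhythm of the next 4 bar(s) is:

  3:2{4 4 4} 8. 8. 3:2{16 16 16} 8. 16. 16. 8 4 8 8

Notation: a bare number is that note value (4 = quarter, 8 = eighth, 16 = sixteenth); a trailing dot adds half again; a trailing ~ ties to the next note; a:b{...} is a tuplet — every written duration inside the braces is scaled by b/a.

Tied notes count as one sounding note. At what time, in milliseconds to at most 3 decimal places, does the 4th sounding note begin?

1. 0.0ms @ 0 + 322.581ms (2/3)
2. 322.581ms @ 2/3 + 322.581ms (2/3)
3. 645.161ms @ 4/3 + 322.581ms (2/3)
4. 967.742ms @ 2 + 362.903ms (3/4)
5. 1330.645ms @ 11/4 + 362.903ms (3/4)
6. 1693.548ms @ 7/2 + 80.645ms (1/6)
7. 1774.194ms @ 11/3 + 80.645ms (1/6)
8. 1854.839ms @ 23/6 + 80.645ms (1/6)
9. 1935.484ms @ 4 + 362.903ms (3/4)
10. 2298.387ms @ 19/4 + 181.452ms (3/8)
11. 2479.839ms @ 41/8 + 181.452ms (3/8)
12. 2661.29ms @ 11/2 + 241.935ms (1/2)
13. 2903.226ms @ 6 + 483.871ms (1)
14. 3387.097ms @ 7 + 241.935ms (1/2)
15. 3629.032ms @ 15/2 + 241.935ms (1/2)

note 4 onset = 2b = 967.742ms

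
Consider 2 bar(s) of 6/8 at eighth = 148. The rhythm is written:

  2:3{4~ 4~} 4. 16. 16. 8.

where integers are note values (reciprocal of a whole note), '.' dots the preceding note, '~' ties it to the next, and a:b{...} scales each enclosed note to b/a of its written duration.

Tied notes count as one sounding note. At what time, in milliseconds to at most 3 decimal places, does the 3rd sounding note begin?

1. 0.0ms @ 0 + 3648.649ms (9)
2. 3648.649ms @ 9 + 304.054ms (3/4)
3. 3952.703ms @ 39/4 + 304.054ms (3/4)
4. 4256.757ms @ 21/2 + 608.108ms (3/2)

note 3 onset = 39/4b = 3952.703ms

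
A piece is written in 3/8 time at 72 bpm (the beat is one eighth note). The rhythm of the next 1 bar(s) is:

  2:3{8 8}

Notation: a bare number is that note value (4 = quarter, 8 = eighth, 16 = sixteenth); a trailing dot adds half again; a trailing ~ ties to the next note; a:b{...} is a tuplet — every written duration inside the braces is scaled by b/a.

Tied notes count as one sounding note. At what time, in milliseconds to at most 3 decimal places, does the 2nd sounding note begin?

1. 0.0ms @ 0 + 1250.0ms (3/2)
2. 1250.0ms @ 3/2 + 1250.0ms (3/2)

note 2 onset = 3/2b = 1250.0ms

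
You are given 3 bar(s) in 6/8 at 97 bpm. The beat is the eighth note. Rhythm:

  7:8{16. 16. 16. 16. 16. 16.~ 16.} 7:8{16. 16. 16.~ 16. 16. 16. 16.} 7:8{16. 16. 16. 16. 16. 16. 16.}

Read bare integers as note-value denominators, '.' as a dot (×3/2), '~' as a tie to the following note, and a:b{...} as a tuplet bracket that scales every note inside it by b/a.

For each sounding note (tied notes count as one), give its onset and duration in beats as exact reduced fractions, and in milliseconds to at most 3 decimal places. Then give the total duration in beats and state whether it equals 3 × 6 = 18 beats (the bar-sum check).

1) 0.0ms=0b +530.191ms=6/7b
2) 530.191ms=6/7b +530.191ms=6/7b
3) 1060.383ms=12/7b +530.191ms=6/7b
4) 1590.574ms=18/7b +530.191ms=6/7b
5) 2120.766ms=24/7b +530.191ms=6/7b
6) 2650.957ms=30/7b +1060.383ms=12/7b
7) 3711.34ms=6b +530.191ms=6/7b
8) 4241.532ms=48/7b +530.191ms=6/7b
9) 4771.723ms=54/7b +1060.383ms=12/7b
10) 5832.106ms=66/7b +530.191ms=6/7b
11) 6362.297ms=72/7b +530.191ms=6/7b
12) 6892.489ms=78/7b +530.191ms=6/7b
13) 7422.68ms=12b +530.191ms=6/7b
14) 7952.872ms=90/7b +530.191ms=6/7b
15) 8483.063ms=96/7b +530.191ms=6/7b
16) 9013.255ms=102/7b +530.191ms=6/7b
17) 9543.446ms=108/7b +530.191ms=6/7b
18) 10073.638ms=114/7b +530.191ms=6/7b
19) 10603.829ms=120/7b +530.191ms=6/7b
Σ=18b of 18 (97bpm 6/8) — PASS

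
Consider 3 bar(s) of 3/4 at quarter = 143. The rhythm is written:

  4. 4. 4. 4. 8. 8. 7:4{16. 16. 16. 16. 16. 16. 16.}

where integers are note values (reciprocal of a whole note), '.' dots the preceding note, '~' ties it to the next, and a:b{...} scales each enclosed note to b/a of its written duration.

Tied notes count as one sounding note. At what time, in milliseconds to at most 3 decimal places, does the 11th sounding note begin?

1. 0.0ms @ 0 + 629.371ms (3/2)
2. 629.371ms @ 3/2 + 629.371ms (3/2)
3. 1258.741ms @ 3 + 629.371ms (3/2)
4. 1888.112ms @ 9/2 + 629.371ms (3/2)
5. 2517.483ms @ 6 + 314.685ms (3/4)
6. 2832.168ms @ 27/4 + 314.685ms (3/4)
7. 3146.853ms @ 15/2 + 89.91ms (3/14)
8. 3236.763ms @ 54/7 + 89.91ms (3/14)
9. 3326.673ms @ 111/14 + 89.91ms (3/14)
10. 3416.583ms @ 57/7 + 89.91ms (3/14)
11. 3506.494ms @ 117/14 + 89.91ms (3/14)
12. 3596.404ms @ 60/7 + 89.91ms (3/14)
13. 3686.314ms @ 123/14 + 89.91ms (3/14)

note 11 onset = 117/14b = 3506.494ms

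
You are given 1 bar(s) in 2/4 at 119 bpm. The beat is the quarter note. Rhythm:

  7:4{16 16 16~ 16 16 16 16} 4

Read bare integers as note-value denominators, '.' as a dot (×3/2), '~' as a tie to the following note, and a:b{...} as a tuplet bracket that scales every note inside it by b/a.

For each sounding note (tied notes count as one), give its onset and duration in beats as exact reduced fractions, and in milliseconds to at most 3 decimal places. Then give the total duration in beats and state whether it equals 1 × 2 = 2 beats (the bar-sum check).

1) 0.0ms=0b +72.029ms=1/7b
2) 72.029ms=1/7b +72.029ms=1/7b
3) 144.058ms=2/7b +144.058ms=2/7b
4) 288.115ms=4/7b +72.029ms=1/7b
5) 360.144ms=5/7b +72.029ms=1/7b
6) 432.173ms=6/7b +72.029ms=1/7b
7) 504.202ms=1b +504.202ms=1b
Σ=2b of 2 (119bpm 2/4) — PASS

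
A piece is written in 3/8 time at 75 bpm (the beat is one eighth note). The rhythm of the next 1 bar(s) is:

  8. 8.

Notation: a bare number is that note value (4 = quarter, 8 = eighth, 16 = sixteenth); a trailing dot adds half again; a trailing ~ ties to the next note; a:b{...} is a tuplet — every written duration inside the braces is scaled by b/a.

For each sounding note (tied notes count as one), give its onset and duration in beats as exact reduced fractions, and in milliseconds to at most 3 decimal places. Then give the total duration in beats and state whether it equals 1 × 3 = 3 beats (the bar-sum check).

1) 0.0ms=0b +1200.0ms=3/2b
2) 1200.0ms=3/2b +1200.0ms=3/2b
Σ=3b of 3 (75bpm 3/8) — PASS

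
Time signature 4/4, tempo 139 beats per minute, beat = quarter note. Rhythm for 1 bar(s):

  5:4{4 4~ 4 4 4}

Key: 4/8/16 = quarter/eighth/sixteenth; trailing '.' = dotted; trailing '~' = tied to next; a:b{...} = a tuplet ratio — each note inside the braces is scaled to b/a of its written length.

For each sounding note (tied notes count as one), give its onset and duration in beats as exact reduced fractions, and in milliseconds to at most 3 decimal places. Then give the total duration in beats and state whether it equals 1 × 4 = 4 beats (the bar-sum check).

1) 0.0ms=0b +345.324ms=4/5b
2) 345.324ms=4/5b +690.647ms=8/5b
3) 1035.971ms=12/5b +345.324ms=4/5b
4) 1381.295ms=16/5b +345.324ms=4/5b
Σ=4b of 4 (139bpm 4/4) — PASS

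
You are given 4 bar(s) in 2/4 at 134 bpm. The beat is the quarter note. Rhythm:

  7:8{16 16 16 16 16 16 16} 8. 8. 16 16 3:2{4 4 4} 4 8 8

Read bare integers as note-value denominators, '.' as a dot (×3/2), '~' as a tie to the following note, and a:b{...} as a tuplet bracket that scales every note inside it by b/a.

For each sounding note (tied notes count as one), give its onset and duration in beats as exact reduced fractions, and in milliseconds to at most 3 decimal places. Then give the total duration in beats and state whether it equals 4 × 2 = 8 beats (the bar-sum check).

1) 0.0ms=0b +127.932ms=2/7b
2) 127.932ms=2/7b +127.932ms=2/7b
3) 255.864ms=4/7b +127.932ms=2/7b
4) 383.795ms=6/7b +127.932ms=2/7b
5) 511.727ms=8/7b +127.932ms=2/7b
6) 639.659ms=10/7b +127.932ms=2/7b
7) 767.591ms=12/7b +127.932ms=2/7b
8) 895.522ms=2b +335.821ms=3/4b
9) 1231.343ms=11/4b +335.821ms=3/4b
10) 1567.164ms=7/2b +111.94ms=1/4b
11) 1679.104ms=15/4b +111.94ms=1/4b
12) 1791.045ms=4b +298.507ms=2/3b
13) 2089.552ms=14/3b +298.507ms=2/3b
14) 2388.06ms=16/3b +298.507ms=2/3b
15) 2686.567ms=6b +447.761ms=1b
16) 3134.328ms=7b +223.881ms=1/2b
17) 3358.209ms=15/2b +223.881ms=1/2b
Σ=8b of 8 (134bpm 2/4) — PASS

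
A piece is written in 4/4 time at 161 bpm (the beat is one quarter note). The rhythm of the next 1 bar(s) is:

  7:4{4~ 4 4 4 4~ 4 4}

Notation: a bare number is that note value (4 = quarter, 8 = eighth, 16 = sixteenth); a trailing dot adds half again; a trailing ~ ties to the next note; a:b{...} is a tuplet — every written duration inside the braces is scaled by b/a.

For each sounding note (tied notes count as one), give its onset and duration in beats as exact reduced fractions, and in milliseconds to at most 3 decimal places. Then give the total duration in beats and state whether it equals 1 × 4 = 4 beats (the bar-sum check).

1) 0.0ms=0b +425.909ms=8/7b
2) 425.909ms=8/7b +212.955ms=4/7b
3) 638.864ms=12/7b +212.955ms=4/7b
4) 851.819ms=16/7b +425.909ms=8/7b
5) 1277.728ms=24/7b +212.955ms=4/7b
Σ=4b of 4 (161bpm 4/4) — PASS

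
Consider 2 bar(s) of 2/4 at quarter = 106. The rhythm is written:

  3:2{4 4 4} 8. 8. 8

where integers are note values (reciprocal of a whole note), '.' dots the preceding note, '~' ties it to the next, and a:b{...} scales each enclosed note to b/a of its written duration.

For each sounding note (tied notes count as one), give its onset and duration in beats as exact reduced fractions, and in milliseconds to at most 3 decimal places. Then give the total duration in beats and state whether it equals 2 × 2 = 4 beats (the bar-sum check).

1) 0.0ms=0b +377.358ms=2/3b
2) 377.358ms=2/3b +377.358ms=2/3b
3) 754.717ms=4/3b +377.358ms=2/3b
4) 1132.075ms=2b +424.528ms=3/4b
5) 1556.604ms=11/4b +424.528ms=3/4b
6) 1981.132ms=7/2b +283.019ms=1/2b
Σ=4b of 4 (106bpm 2/4) — PASS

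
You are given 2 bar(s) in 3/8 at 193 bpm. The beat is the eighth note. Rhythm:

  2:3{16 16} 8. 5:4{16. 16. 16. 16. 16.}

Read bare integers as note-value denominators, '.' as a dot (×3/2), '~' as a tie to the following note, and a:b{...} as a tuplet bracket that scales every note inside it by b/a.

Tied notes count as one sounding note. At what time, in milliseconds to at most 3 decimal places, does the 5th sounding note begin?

1. 0.0ms @ 0 + 233.161ms (3/4)
2. 233.161ms @ 3/4 + 233.161ms (3/4)
3. 466.321ms @ 3/2 + 466.321ms (3/2)
4. 932.642ms @ 3 + 186.528ms (3/5)
5. 1119.171ms @ 18/5 + 186.528ms (3/5)
6. 1305.699ms @ 21/5 + 186.528ms (3/5)
7. 1492.228ms @ 24/5 + 186.528ms (3/5)
8. 1678.756ms @ 27/5 + 186.528ms (3/5)

note 5 onset = 18/5b = 1119.171ms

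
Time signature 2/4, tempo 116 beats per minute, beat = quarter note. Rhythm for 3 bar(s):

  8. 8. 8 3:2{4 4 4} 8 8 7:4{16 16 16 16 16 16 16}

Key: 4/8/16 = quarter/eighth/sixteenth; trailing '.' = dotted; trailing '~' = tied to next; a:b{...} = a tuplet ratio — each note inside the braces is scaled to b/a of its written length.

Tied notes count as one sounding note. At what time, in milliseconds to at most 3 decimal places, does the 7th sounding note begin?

1. 0.0ms @ 0 + 387.931ms (3/4)
2. 387.931ms @ 3/4 + 387.931ms (3/4)
3. 775.862ms @ 3/2 + 258.621ms (1/2)
4. 1034.483ms @ 2 + 344.828ms (2/3)
5. 1379.31ms @ 8/3 + 344.828ms (2/3)
6. 1724.138ms @ 10/3 + 344.828ms (2/3)
7. 2068.966ms @ 4 + 258.621ms (1/2)
8. 2327.586ms @ 9/2 + 258.621ms (1/2)
9. 2586.207ms @ 5 + 73.892ms (1/7)
10. 2660.099ms @ 36/7 + 73.892ms (1/7)
11. 2733.99ms @ 37/7 + 73.892ms (1/7)
12. 2807.882ms @ 38/7 + 73.892ms (1/7)
13. 2881.773ms @ 39/7 + 73.892ms (1/7)
14. 2955.665ms @ 40/7 + 73.892ms (1/7)
15. 3029.557ms @ 41/7 + 73.892ms (1/7)

note 7 onset = 4b = 2068.966ms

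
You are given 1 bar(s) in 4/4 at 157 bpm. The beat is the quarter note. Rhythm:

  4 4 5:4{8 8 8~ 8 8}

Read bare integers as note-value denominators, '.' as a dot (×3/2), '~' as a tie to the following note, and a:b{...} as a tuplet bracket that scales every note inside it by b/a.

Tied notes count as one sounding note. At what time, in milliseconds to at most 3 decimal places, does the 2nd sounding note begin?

1. 0.0ms @ 0 + 382.166ms (1)
2. 382.166ms @ 1 + 382.166ms (1)
3. 764.331ms @ 2 + 152.866ms (2/5)
4. 917.197ms @ 12/5 + 152.866ms (2/5)
5. 1070.064ms @ 14/5 + 305.732ms (4/5)
6. 1375.796ms @ 18/5 + 152.866ms (2/5)

note 2 onset = 1b = 382.166ms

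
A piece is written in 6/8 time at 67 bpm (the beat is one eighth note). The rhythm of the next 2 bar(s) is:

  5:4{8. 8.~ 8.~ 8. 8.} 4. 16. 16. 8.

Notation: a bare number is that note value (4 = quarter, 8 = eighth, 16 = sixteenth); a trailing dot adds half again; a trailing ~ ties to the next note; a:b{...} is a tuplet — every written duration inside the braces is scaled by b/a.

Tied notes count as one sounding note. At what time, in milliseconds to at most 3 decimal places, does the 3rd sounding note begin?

1. 0.0ms @ 0 + 1074.627ms (6/5)
2. 1074.627ms @ 6/5 + 3223.881ms (18/5)
3. 4298.507ms @ 24/5 + 1074.627ms (6/5)
4. 5373.134ms @ 6 + 2686.567ms (3)
5. 8059.701ms @ 9 + 671.642ms (3/4)
6. 8731.343ms @ 39/4 + 671.642ms (3/4)
7. 9402.985ms @ 21/2 + 1343.284ms (3/2)

note 3 onset = 24/5b = 4298.507ms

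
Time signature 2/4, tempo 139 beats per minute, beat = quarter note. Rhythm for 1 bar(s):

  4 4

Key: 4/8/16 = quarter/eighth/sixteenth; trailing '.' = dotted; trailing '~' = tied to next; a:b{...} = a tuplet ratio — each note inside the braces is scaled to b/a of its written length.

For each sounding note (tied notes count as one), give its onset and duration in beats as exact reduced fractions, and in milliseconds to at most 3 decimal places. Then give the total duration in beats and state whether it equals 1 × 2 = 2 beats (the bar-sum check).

1) 0.0ms=0b +431.655ms=1b
2) 431.655ms=1b +431.655ms=1b
Σ=2b of 2 (139bpm 2/4) — PASS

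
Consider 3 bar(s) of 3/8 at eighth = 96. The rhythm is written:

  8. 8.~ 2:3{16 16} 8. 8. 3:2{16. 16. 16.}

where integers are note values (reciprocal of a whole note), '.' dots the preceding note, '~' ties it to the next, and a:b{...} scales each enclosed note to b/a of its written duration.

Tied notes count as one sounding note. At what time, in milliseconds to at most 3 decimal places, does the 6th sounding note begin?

1. 0.0ms @ 0 + 937.5ms (3/2)
2. 937.5ms @ 3/2 + 1406.25ms (9/4)
3. 2343.75ms @ 15/4 + 468.75ms (3/4)
4. 2812.5ms @ 9/2 + 937.5ms (3/2)
5. 3750.0ms @ 6 + 937.5ms (3/2)
6. 4687.5ms @ 15/2 + 312.5ms (1/2)
7. 5000.0ms @ 8 + 312.5ms (1/2)
8. 5312.5ms @ 17/2 + 312.5ms (1/2)

note 6 onset = 15/2b = 4687.5ms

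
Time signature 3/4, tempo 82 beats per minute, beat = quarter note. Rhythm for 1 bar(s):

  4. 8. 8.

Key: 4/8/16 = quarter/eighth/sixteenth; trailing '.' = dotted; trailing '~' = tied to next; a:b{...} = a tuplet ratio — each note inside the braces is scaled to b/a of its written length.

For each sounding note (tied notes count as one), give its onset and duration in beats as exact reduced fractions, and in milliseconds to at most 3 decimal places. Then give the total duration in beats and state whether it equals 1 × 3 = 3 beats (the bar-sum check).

1) 0.0ms=0b +1097.561ms=3/2b
2) 1097.561ms=3/2b +548.78ms=3/4b
3) 1646.341ms=9/4b +548.78ms=3/4b
Σ=3b of 3 (82bpm 3/4) — PASS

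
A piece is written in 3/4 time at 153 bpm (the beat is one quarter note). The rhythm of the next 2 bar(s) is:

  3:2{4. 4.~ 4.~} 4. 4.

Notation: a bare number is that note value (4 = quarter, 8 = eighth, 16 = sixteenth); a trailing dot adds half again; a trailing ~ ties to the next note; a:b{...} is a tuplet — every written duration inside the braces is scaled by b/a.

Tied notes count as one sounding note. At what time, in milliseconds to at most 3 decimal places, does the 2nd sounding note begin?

note 2 onset = 1b = 392.157ms

1. 0.0ms @ 0 + 392.157ms (1)
2. 392.157ms @ 1 + 1372.549ms (7/2)
3. 1764.706ms @ 9/2 + 588.235ms (3/2)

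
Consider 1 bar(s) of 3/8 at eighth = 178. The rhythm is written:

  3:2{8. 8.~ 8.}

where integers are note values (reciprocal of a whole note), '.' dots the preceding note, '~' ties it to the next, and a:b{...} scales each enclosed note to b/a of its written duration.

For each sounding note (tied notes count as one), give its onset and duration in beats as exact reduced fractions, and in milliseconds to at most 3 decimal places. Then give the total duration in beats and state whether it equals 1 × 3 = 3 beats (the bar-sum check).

1) 0.0ms=0b +337.079ms=1b
2) 337.079ms=1b +674.157ms=2b
Σ=3b of 3 (178bpm 3/8) — PASS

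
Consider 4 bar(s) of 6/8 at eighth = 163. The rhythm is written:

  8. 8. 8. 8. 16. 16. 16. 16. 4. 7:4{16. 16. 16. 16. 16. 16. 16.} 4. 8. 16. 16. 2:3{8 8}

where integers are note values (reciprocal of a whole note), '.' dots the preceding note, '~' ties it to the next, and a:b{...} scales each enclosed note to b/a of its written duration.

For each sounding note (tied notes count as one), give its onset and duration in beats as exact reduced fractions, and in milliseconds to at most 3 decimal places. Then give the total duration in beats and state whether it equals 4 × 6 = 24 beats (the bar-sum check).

1) 0.0ms=0b +552.147ms=3/2b
2) 552.147ms=3/2b +552.147ms=3/2b
3) 1104.294ms=3b +552.147ms=3/2b
4) 1656.442ms=9/2b +552.147ms=3/2b
5) 2208.589ms=6b +276.074ms=3/4b
6) 2484.663ms=27/4b +276.074ms=3/4b
7) 2760.736ms=15/2b +276.074ms=3/4b
8) 3036.81ms=33/4b +276.074ms=3/4b
9) 3312.883ms=9b +1104.294ms=3b
10) 4417.178ms=12b +157.756ms=3/7b
11) 4574.934ms=87/7b +157.756ms=3/7b
12) 4732.691ms=90/7b +157.756ms=3/7b
13) 4890.447ms=93/7b +157.756ms=3/7b
14) 5048.203ms=96/7b +157.756ms=3/7b
15) 5205.96ms=99/7b +157.756ms=3/7b
16) 5363.716ms=102/7b +157.756ms=3/7b
17) 5521.472ms=15b +1104.294ms=3b
18) 6625.767ms=18b +552.147ms=3/2b
19) 7177.914ms=39/2b +276.074ms=3/4b
20) 7453.988ms=81/4b +276.074ms=3/4b
21) 7730.061ms=21b +552.147ms=3/2b
22) 8282.209ms=45/2b +552.147ms=3/2b
Σ=24b of 24 (163bpm 6/8) — PASS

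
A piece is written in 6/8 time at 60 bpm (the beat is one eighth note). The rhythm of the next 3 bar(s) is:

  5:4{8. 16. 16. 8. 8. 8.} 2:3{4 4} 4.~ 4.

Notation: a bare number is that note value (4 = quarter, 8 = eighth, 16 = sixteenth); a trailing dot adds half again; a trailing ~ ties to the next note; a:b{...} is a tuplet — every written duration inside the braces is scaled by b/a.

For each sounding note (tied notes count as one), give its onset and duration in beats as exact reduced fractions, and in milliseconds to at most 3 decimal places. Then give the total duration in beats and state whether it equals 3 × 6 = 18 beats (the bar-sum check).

1) 0.0ms=0b +1200.0ms=6/5b
2) 1200.0ms=6/5b +600.0ms=3/5b
3) 1800.0ms=9/5b +600.0ms=3/5b
4) 2400.0ms=12/5b +1200.0ms=6/5b
5) 3600.0ms=18/5b +1200.0ms=6/5b
6) 4800.0ms=24/5b +1200.0ms=6/5b
7) 6000.0ms=6b +3000.0ms=3b
8) 9000.0ms=9b +3000.0ms=3b
9) 12000.0ms=12b +6000.0ms=6b
Σ=18b of 18 (60bpm 6/8) — PASS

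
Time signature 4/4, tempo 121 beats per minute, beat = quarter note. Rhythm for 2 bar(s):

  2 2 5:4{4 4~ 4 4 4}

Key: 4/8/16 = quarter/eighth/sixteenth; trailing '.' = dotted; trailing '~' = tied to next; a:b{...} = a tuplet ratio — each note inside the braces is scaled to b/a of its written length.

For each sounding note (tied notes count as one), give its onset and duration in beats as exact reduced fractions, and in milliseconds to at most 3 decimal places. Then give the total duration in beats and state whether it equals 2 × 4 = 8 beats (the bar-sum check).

1) 0.0ms=0b +991.736ms=2b
2) 991.736ms=2b +991.736ms=2b
3) 1983.471ms=4b +396.694ms=4/5b
4) 2380.165ms=24/5b +793.388ms=8/5b
5) 3173.554ms=32/5b +396.694ms=4/5b
6) 3570.248ms=36/5b +396.694ms=4/5b
Σ=8b of 8 (121bpm 4/4) — PASS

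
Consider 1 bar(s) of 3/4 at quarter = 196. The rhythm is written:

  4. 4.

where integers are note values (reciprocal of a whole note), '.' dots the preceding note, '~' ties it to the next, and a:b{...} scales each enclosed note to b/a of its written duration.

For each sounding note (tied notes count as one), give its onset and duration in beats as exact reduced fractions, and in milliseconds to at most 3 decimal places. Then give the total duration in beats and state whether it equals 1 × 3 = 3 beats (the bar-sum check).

1) 0.0ms=0b +459.184ms=3/2b
2) 459.184ms=3/2b +459.184ms=3/2b
Σ=3b of 3 (196bpm 3/4) — PASS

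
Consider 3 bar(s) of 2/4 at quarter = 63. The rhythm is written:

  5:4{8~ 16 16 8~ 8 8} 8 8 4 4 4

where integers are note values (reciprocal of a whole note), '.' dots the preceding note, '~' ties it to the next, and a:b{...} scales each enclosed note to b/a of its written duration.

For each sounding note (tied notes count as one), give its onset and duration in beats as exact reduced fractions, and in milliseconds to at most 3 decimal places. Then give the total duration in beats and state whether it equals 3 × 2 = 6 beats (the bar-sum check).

1) 0.0ms=0b +571.429ms=3/5b
2) 571.429ms=3/5b +190.476ms=1/5b
3) 761.905ms=4/5b +761.905ms=4/5b
4) 1523.81ms=8/5b +380.952ms=2/5b
5) 1904.762ms=2b +476.19ms=1/2b
6) 2380.952ms=5/2b +476.19ms=1/2b
7) 2857.143ms=3b +952.381ms=1b
8) 3809.524ms=4b +952.381ms=1b
9) 4761.905ms=5b +952.381ms=1b
Σ=6b of 6 (63bpm 2/4) — PASS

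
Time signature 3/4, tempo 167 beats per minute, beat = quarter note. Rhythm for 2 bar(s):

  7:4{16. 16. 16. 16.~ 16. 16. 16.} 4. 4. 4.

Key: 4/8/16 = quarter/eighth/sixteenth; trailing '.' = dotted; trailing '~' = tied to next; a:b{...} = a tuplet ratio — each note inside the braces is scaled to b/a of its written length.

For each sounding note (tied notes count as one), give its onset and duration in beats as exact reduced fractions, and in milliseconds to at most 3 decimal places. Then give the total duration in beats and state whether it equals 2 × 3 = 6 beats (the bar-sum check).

1) 0.0ms=0b +76.989ms=3/14b
2) 76.989ms=3/14b +76.989ms=3/14b
3) 153.978ms=3/7b +76.989ms=3/14b
4) 230.967ms=9/14b +153.978ms=3/7b
5) 384.944ms=15/14b +76.989ms=3/14b
6) 461.933ms=9/7b +76.989ms=3/14b
7) 538.922ms=3/2b +538.922ms=3/2b
8) 1077.844ms=3b +538.922ms=3/2b
9) 1616.766ms=9/2b +538.922ms=3/2b
Σ=6b of 6 (167bpm 3/4) — PASS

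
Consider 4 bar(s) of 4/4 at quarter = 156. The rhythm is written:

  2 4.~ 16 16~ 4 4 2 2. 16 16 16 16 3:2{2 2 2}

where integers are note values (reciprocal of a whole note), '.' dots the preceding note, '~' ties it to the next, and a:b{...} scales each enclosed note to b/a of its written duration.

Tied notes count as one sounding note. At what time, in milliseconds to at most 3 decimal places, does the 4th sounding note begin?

1. 0.0ms @ 0 + 769.231ms (2)
2. 769.231ms @ 2 + 673.077ms (7/4)
3. 1442.308ms @ 15/4 + 480.769ms (5/4)
4. 1923.077ms @ 5 + 384.615ms (1)
5. 2307.692ms @ 6 + 769.231ms (2)
6. 3076.923ms @ 8 + 1153.846ms (3)
7. 4230.769ms @ 11 + 96.154ms (1/4)
8. 4326.923ms @ 45/4 + 96.154ms (1/4)
9. 4423.077ms @ 23/2 + 96.154ms (1/4)
10. 4519.231ms @ 47/4 + 96.154ms (1/4)
11. 4615.385ms @ 12 + 512.821ms (4/3)
12. 5128.205ms @ 40/3 + 512.821ms (4/3)
13. 5641.026ms @ 44/3 + 512.821ms (4/3)

note 4 onset = 5b = 1923.077ms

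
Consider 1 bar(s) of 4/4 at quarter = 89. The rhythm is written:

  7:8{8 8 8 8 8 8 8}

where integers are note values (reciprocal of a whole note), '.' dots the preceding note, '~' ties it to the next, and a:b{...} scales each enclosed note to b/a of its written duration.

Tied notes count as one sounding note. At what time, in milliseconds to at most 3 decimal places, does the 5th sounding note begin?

note 5 onset = 16/7b = 1540.931ms

1. 0.0ms @ 0 + 385.233ms (4/7)
2. 385.233ms @ 4/7 + 385.233ms (4/7)
3. 770.465ms @ 8/7 + 385.233ms (4/7)
4. 1155.698ms @ 12/7 + 385.233ms (4/7)
5. 1540.931ms @ 16/7 + 385.233ms (4/7)
6. 1926.164ms @ 20/7 + 385.233ms (4/7)
7. 2311.396ms @ 24/7 + 385.233ms (4/7)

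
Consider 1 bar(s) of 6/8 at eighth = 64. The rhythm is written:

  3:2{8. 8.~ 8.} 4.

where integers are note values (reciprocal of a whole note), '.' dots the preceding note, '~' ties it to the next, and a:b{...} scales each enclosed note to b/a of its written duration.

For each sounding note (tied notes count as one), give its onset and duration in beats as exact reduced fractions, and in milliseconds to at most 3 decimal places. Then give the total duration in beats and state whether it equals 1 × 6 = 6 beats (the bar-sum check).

1) 0.0ms=0b +937.5ms=1b
2) 937.5ms=1b +1875.0ms=2b
3) 2812.5ms=3b +2812.5ms=3b
Σ=6b of 6 (64bpm 6/8) — PASS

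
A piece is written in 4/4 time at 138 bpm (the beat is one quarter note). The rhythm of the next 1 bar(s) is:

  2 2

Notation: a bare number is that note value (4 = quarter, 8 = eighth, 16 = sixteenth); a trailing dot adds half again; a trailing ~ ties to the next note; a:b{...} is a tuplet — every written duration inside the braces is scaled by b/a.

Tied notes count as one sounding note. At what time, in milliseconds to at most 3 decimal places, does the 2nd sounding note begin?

note 2 onset = 2b = 869.565ms

1. 0.0ms @ 0 + 869.565ms (2)
2. 869.565ms @ 2 + 869.565ms (2)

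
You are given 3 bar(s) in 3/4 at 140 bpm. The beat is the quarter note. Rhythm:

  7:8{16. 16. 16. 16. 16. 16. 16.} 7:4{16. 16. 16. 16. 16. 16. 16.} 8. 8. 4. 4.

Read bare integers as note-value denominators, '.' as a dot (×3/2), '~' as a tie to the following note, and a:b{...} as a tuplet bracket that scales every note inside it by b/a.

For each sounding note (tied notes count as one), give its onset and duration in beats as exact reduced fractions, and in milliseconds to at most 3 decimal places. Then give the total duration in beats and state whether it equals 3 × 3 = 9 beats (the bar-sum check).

1) 0.0ms=0b +183.673ms=3/7b
2) 183.673ms=3/7b +183.673ms=3/7b
3) 367.347ms=6/7b +183.673ms=3/7b
4) 551.02ms=9/7b +183.673ms=3/7b
5) 734.694ms=12/7b +183.673ms=3/7b
6) 918.367ms=15/7b +183.673ms=3/7b
7) 1102.041ms=18/7b +183.673ms=3/7b
8) 1285.714ms=3b +91.837ms=3/14b
9) 1377.551ms=45/14b +91.837ms=3/14b
10) 1469.388ms=24/7b +91.837ms=3/14b
11) 1561.224ms=51/14b +91.837ms=3/14b
12) 1653.061ms=27/7b +91.837ms=3/14b
13) 1744.898ms=57/14b +91.837ms=3/14b
14) 1836.735ms=30/7b +91.837ms=3/14b
15) 1928.571ms=9/2b +321.429ms=3/4b
16) 2250.0ms=21/4b +321.429ms=3/4b
17) 2571.429ms=6b +642.857ms=3/2b
18) 3214.286ms=15/2b +642.857ms=3/2b
Σ=9b of 9 (140bpm 3/4) — PASS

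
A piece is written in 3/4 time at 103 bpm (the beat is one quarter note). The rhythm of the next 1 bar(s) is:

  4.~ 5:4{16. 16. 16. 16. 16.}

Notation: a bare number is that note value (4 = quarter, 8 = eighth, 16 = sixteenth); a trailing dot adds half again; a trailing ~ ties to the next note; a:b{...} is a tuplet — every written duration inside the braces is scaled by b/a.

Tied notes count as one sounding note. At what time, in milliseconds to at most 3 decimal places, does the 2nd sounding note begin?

note 2 onset = 9/5b = 1048.544ms

1. 0.0ms @ 0 + 1048.544ms (9/5)
2. 1048.544ms @ 9/5 + 174.757ms (3/10)
3. 1223.301ms @ 21/10 + 174.757ms (3/10)
4. 1398.058ms @ 12/5 + 174.757ms (3/10)
5. 1572.816ms @ 27/10 + 174.757ms (3/10)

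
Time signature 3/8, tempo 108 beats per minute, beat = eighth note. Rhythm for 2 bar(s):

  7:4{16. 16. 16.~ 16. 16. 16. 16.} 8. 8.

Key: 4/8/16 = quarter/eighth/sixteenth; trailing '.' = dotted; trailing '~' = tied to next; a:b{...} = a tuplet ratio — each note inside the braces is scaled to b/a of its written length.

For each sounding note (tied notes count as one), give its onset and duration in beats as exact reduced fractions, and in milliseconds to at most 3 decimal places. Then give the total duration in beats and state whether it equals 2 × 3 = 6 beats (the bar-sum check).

1) 0.0ms=0b +238.095ms=3/7b
2) 238.095ms=3/7b +238.095ms=3/7b
3) 476.19ms=6/7b +476.19ms=6/7b
4) 952.381ms=12/7b +238.095ms=3/7b
5) 1190.476ms=15/7b +238.095ms=3/7b
6) 1428.571ms=18/7b +238.095ms=3/7b
7) 1666.667ms=3b +833.333ms=3/2b
8) 2500.0ms=9/2b +833.333ms=3/2b
Σ=6b of 6 (108bpm 3/8) — PASS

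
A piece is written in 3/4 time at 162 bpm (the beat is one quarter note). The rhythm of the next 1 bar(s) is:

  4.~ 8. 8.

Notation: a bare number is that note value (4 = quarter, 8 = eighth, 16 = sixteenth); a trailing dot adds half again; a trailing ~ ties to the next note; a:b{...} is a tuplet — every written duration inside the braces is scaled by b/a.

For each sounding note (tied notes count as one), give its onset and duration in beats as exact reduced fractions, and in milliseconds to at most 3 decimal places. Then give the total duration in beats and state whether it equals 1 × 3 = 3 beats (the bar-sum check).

1) 0.0ms=0b +833.333ms=9/4b
2) 833.333ms=9/4b +277.778ms=3/4b
Σ=3b of 3 (162bpm 3/4) — PASS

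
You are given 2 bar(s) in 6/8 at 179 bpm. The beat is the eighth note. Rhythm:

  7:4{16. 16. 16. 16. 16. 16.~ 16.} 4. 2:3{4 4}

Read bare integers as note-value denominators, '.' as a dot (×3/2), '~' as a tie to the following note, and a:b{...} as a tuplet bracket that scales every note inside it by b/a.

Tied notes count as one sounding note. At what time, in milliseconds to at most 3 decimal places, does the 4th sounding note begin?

1. 0.0ms @ 0 + 143.655ms (3/7)
2. 143.655ms @ 3/7 + 143.655ms (3/7)
3. 287.31ms @ 6/7 + 143.655ms (3/7)
4. 430.966ms @ 9/7 + 143.655ms (3/7)
5. 574.621ms @ 12/7 + 143.655ms (3/7)
6. 718.276ms @ 15/7 + 287.31ms (6/7)
7. 1005.587ms @ 3 + 1005.587ms (3)
8. 2011.173ms @ 6 + 1005.587ms (3)
9. 3016.76ms @ 9 + 1005.587ms (3)

note 4 onset = 9/7b = 430.966ms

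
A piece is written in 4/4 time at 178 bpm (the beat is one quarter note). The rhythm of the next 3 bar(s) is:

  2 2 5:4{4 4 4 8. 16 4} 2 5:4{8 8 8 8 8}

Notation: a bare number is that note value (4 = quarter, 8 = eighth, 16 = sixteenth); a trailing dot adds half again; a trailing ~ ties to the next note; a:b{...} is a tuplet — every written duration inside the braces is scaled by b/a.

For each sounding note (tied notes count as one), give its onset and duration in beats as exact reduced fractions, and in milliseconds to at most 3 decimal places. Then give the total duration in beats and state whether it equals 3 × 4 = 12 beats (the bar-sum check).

1) 0.0ms=0b +674.157ms=2b
2) 674.157ms=2b +674.157ms=2b
3) 1348.315ms=4b +269.663ms=4/5b
4) 1617.978ms=24/5b +269.663ms=4/5b
5) 1887.64ms=28/5b +269.663ms=4/5b
6) 2157.303ms=32/5b +202.247ms=3/5b
7) 2359.551ms=7b +67.416ms=1/5b
8) 2426.966ms=36/5b +269.663ms=4/5b
9) 2696.629ms=8b +674.157ms=2b
10) 3370.787ms=10b +134.831ms=2/5b
11) 3505.618ms=52/5b +134.831ms=2/5b
12) 3640.449ms=54/5b +134.831ms=2/5b
13) 3775.281ms=56/5b +134.831ms=2/5b
14) 3910.112ms=58/5b +134.831ms=2/5b
Σ=12b of 12 (178bpm 4/4) — PASS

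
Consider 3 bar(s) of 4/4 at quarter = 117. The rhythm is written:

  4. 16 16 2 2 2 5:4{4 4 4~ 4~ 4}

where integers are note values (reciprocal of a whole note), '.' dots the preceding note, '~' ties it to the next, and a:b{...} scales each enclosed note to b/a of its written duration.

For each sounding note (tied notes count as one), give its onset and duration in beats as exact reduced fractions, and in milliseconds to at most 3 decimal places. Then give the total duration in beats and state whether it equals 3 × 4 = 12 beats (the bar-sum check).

1) 0.0ms=0b +769.231ms=3/2b
2) 769.231ms=3/2b +128.205ms=1/4b
3) 897.436ms=7/4b +128.205ms=1/4b
4) 1025.641ms=2b +1025.641ms=2b
5) 2051.282ms=4b +1025.641ms=2b
6) 3076.923ms=6b +1025.641ms=2b
7) 4102.564ms=8b +410.256ms=4/5b
8) 4512.821ms=44/5b +410.256ms=4/5b
9) 4923.077ms=48/5b +1230.769ms=12/5b
Σ=12b of 12 (117bpm 4/4) — PASS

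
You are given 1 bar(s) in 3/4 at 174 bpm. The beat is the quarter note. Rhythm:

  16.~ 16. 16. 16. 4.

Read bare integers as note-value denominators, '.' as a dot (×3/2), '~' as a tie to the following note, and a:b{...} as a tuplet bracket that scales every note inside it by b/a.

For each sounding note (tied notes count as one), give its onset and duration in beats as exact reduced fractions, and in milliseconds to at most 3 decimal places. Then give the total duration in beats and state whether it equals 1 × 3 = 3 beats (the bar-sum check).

1) 0.0ms=0b +258.621ms=3/4b
2) 258.621ms=3/4b +129.31ms=3/8b
3) 387.931ms=9/8b +129.31ms=3/8b
4) 517.241ms=3/2b +517.241ms=3/2b
Σ=3b of 3 (174bpm 3/4) — PASS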